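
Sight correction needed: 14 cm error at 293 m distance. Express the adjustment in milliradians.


1 mrad subtends 1 cm per 10 m of range, so adj = error_cm / (dist_m / 10) = 14 / (293/10) = 0.4778 mrad

0.4778 mrad


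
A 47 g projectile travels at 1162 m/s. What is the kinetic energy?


E = 0.5*m*v^2 = 0.5*0.047*1162^2 = 31731 J

31731 J


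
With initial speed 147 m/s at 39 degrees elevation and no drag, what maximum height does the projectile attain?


H = (v0*sin(theta))^2 / (2g) = (147*sin(39°))^2 / (2*9.81) = 436.2 m

436.2 m


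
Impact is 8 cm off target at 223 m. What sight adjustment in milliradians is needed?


1 mrad subtends 1 cm per 10 m of range, so adj = error_cm / (dist_m / 10) = 8 / (223/10) = 0.3587 mrad

0.3587 mrad


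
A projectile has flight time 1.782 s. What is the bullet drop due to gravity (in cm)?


drop = 0.5*g*t^2 = 0.5*9.81*1.782^2 = 15.5759 m ≈ 1558 cm

1558 cm


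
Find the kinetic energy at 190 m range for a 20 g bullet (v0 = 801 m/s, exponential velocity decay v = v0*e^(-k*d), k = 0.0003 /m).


v = v0*exp(-k*d) = 801*exp(-0.0003*190) = 756.62 m/s
E = 0.5*m*v^2 = 0.5*0.02*756.62^2 = 5725 J

5725 J


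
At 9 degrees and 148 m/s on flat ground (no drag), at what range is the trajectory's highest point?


R = v0^2*sin(2*theta)/g = 148^2*sin(2*9°)/9.81 = 689.98 m
apex_dist = R/2 = 689.98/2 = 345 m

345 m


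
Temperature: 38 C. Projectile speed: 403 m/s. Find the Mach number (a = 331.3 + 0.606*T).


a = 331.3 + 0.606*(38) = 354.328 m/s
M = v/a = 403/354.328 = 1.137

1.137


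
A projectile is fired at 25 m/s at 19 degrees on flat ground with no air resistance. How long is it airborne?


T = 2*v0*sin(theta)/g = 2*25*sin(19°)/9.81 = 1.659 s

1.659 s


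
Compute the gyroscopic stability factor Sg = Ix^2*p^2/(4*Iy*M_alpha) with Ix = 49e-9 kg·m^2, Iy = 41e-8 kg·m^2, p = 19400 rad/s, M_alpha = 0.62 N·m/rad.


Sg = Ix^2 * p^2 / (4 * Iy * M_alpha) = (49e-9)^2 * 19400^2 / (4 * 41e-8 * 0.62) = 0.8887

0.8887


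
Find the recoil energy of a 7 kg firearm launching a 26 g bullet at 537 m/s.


v_r = m_p*v_p/m_gun = 0.026*537/7 = 1.99457 m/s, E_r = 0.5*m_gun*v_r^2 = 0.5*7*1.99457^2 = 13.92 J

13.92 J


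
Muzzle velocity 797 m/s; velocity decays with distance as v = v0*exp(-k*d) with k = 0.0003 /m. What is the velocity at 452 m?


v = v0*exp(-k*d) = 797*exp(-0.0003*452) = 695.9 m/s

695.9 m/s


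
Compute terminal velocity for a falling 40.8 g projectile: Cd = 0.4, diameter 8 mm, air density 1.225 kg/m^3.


A = pi*(d/2)^2 = pi*(8/2000)^2 = 5.02655e-05 m^2
vt = sqrt(2mg/(Cd*rho*A)) = sqrt(2*0.0408*9.81/(0.4 * 1.225 * 5.02655e-05)) = 180.3 m/s

180.3 m/s


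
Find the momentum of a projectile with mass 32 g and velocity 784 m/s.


p = m*v = 0.032*784 = 25.09 kg·m/s

25.09 kg·m/s


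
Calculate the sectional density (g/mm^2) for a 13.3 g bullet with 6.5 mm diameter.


SD = m/d^2 = 13.3/6.5^2 = 0.3148 g/mm^2

0.3148 g/mm^2


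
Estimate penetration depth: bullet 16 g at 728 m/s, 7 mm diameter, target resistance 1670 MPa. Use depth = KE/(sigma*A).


A = pi*(d/2)^2 = pi*(7/2)^2 = 38.4845 mm^2
E = 0.5*m*v^2 = 0.5*0.016*728^2 = 4239.87 J
depth = E/(sigma*A) = 4239.87 J / (1670 MPa * 38.4845 mm^2) = 4239.87/(1670 * 38.4845) m = 0.0659706 m ≈ 65.97 mm

65.97 mm


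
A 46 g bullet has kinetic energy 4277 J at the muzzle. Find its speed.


v = sqrt(2*E/m) = sqrt(2*4277/0.046) = 431.2 m/s

431.2 m/s


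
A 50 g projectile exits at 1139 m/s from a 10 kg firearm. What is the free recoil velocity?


v_recoil = m_p * v_p / m_gun = 0.05 * 1139 / 10 = 5.695 m/s

5.695 m/s


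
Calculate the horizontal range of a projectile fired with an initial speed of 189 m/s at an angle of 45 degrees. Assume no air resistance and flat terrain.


R = v0^2 * sin(2*theta) / g = 189^2 * sin(2*45°) / 9.81 = 3641 m

3641 m


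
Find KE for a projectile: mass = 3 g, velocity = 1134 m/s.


E = 0.5*m*v^2 = 0.5*0.003*1134^2 = 1929 J

1929 J


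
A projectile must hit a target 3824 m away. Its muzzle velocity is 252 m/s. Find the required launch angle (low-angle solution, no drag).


sin(2*theta) = R*g/v0^2 = 3824*9.81/252^2 = 0.590726, theta = arcsin(0.590726)/2 = 18.1°

18.1 degrees


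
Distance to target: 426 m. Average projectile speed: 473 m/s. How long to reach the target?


t = d/v = 426/473 = 0.9006 s

0.9006 s


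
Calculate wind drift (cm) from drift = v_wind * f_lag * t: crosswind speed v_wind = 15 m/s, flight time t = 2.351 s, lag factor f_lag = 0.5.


drift = v_wind * lag * t = 15 * 0.5 * 2.351 = 17.6325 m ≈ 1763 cm

1763 cm


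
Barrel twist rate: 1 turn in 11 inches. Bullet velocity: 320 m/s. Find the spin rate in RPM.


twist_m = 11*0.0254 = 0.2794 m
spin = v/twist = 320/0.2794 = 1145.311 rev/s
RPM = spin*60 = 1145.311*60 ≈ 68719 RPM

68719 RPM


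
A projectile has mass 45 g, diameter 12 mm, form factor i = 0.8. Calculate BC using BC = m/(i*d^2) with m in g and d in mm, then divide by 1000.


BC = m/(i*d^2*1000) = 45/(0.8 * 12^2 * 1000) = 0.0003906

0.0003906


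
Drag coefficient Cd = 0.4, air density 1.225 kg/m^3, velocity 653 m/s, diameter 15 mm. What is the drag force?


A = pi*(d/2)^2 = pi*(15/2000)^2 = 1.76715e-04 m^2
Fd = 0.5*Cd*rho*A*v^2 = 0.5*0.4*1.225*1.76715e-04*653^2 = 18.46 N

18.46 N


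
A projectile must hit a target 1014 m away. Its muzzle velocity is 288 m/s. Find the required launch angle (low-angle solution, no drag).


sin(2*theta) = R*g/v0^2 = 1014*9.81/288^2 = 0.119928, theta = arcsin(0.119928)/2 = 3.444°

3.444 degrees


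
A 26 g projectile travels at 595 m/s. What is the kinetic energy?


E = 0.5*m*v^2 = 0.5*0.026*595^2 = 4602 J

4602 J


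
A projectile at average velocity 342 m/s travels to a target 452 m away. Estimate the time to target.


t = d/v = 452/342 = 1.322 s

1.322 s


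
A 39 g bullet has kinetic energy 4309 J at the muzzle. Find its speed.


v = sqrt(2*E/m) = sqrt(2*4309/0.039) = 470.1 m/s

470.1 m/s


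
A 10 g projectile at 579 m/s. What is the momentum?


p = m*v = 0.01*579 = 5.79 kg·m/s

5.79 kg·m/s


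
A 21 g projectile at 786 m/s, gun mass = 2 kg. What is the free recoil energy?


v_r = m_p*v_p/m_gun = 0.021*786/2 = 8.253 m/s, E_r = 0.5*m_gun*v_r^2 = 0.5*2*8.253^2 = 68.11 J

68.11 J


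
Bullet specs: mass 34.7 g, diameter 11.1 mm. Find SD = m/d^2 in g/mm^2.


SD = m/d^2 = 34.7/11.1^2 = 0.2816 g/mm^2

0.2816 g/mm^2


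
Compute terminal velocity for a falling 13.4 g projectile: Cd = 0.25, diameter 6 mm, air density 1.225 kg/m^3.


A = pi*(d/2)^2 = pi*(6/2000)^2 = 2.82743e-05 m^2
vt = sqrt(2mg/(Cd*rho*A)) = sqrt(2*0.0134*9.81/(0.25 * 1.225 * 2.82743e-05)) = 174.2 m/s

174.2 m/s


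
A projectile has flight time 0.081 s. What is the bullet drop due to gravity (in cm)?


drop = 0.5*g*t^2 = 0.5*9.81*0.081^2 = 0.0321817 m ≈ 3.218 cm

3.218 cm


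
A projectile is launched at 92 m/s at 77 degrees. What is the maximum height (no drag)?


H = (v0*sin(theta))^2 / (2g) = (92*sin(77°))^2 / (2*9.81) = 409.6 m

409.6 m


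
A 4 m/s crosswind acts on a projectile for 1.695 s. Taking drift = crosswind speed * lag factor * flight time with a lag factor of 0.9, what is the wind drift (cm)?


drift = v_wind * lag * t = 4 * 0.9 * 1.695 = 6.102 m ≈ 610.2 cm

610.2 cm


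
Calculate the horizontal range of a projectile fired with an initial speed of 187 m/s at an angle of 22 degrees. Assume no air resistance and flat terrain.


R = v0^2 * sin(2*theta) / g = 187^2 * sin(2*22°) / 9.81 = 2476 m

2476 m


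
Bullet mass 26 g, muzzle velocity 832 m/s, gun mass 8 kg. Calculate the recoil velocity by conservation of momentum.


v_recoil = m_p * v_p / m_gun = 0.026 * 832 / 8 = 2.704 m/s

2.704 m/s


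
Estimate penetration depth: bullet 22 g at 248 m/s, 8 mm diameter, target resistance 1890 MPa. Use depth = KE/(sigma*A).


A = pi*(d/2)^2 = pi*(8/2)^2 = 50.2655 mm^2
E = 0.5*m*v^2 = 0.5*0.022*248^2 = 676.544 J
depth = E/(sigma*A) = 676.544 J / (1890 MPa * 50.2655 mm^2) = 676.544/(1890 * 50.2655) m = 0.00712138 m ≈ 7.121 mm

7.121 mm


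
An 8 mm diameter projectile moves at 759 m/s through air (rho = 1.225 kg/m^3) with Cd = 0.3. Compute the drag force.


A = pi*(d/2)^2 = pi*(8/2000)^2 = 5.02655e-05 m^2
Fd = 0.5*Cd*rho*A*v^2 = 0.5*0.3*1.225*5.02655e-05*759^2 = 5.321 N

5.321 N


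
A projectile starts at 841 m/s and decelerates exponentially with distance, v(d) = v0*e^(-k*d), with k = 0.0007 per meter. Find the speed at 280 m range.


v = v0*exp(-k*d) = 841*exp(-0.0007*280) = 691.3 m/s

691.3 m/s


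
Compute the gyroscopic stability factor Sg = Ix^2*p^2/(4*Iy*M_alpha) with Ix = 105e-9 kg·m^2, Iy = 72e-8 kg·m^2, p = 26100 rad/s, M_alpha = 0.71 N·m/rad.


Sg = Ix^2 * p^2 / (4 * Iy * M_alpha) = (105e-9)^2 * 26100^2 / (4 * 72e-8 * 0.71) = 3.673

3.673


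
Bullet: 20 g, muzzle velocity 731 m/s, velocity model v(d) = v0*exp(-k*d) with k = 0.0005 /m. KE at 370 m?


v = v0*exp(-k*d) = 731*exp(-0.0005*370) = 607.537 m/s
E = 0.5*m*v^2 = 0.5*0.02*607.537^2 = 3691 J

3691 J


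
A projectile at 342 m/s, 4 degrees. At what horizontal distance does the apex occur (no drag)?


R = v0^2*sin(2*theta)/g = 342^2*sin(2*4°)/9.81 = 1659.35 m
apex_dist = R/2 = 1659.35/2 = 829.7 m

829.7 m


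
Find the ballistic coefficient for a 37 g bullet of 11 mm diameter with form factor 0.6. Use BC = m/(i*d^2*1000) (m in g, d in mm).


BC = m/(i*d^2*1000) = 37/(0.6 * 11^2 * 1000) = 0.0005096

0.0005096


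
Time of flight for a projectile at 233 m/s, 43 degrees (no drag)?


T = 2*v0*sin(theta)/g = 2*233*sin(43°)/9.81 = 32.4 s

32.4 s


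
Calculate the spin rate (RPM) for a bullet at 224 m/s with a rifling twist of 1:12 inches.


twist_m = 12*0.0254 = 0.3048 m
spin = v/twist = 224/0.3048 = 734.9081 rev/s
RPM = spin*60 = 734.9081*60 ≈ 44094 RPM

44094 RPM


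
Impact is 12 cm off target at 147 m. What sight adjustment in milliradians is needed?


1 mrad subtends 1 cm per 10 m of range, so adj = error_cm / (dist_m / 10) = 12 / (147/10) = 0.8163 mrad

0.8163 mrad


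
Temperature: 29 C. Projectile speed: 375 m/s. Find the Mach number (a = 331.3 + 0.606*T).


a = 331.3 + 0.606*(29) = 348.874 m/s
M = v/a = 375/348.874 = 1.075

1.075


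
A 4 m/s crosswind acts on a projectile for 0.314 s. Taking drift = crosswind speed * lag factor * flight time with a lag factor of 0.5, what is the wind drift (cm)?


drift = v_wind * lag * t = 4 * 0.5 * 0.314 = 0.628 m ≈ 62.8 cm

62.8 cm


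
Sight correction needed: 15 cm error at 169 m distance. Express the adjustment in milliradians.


1 mrad subtends 1 cm per 10 m of range, so adj = error_cm / (dist_m / 10) = 15 / (169/10) = 0.8876 mrad

0.8876 mrad


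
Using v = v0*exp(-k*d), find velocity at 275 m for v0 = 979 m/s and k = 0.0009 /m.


v = v0*exp(-k*d) = 979*exp(-0.0009*275) = 764.4 m/s

764.4 m/s


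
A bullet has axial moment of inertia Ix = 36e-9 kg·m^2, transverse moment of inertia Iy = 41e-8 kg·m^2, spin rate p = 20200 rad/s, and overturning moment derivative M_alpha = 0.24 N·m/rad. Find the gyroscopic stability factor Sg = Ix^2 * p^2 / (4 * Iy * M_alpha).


Sg = Ix^2 * p^2 / (4 * Iy * M_alpha) = (36e-9)^2 * 20200^2 / (4 * 41e-8 * 0.24) = 1.344

1.344


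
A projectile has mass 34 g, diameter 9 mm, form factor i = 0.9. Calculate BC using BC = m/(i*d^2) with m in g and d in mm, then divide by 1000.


BC = m/(i*d^2*1000) = 34/(0.9 * 9^2 * 1000) = 0.0004664

0.0004664


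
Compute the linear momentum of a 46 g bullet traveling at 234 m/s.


p = m*v = 0.046*234 = 10.76 kg·m/s

10.76 kg·m/s


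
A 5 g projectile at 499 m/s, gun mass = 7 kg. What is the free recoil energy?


v_r = m_p*v_p/m_gun = 0.005*499/7 = 0.356429 m/s, E_r = 0.5*m_gun*v_r^2 = 0.5*7*0.356429^2 = 0.4446 J

0.4446 J


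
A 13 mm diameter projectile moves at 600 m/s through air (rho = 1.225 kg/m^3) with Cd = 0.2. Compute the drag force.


A = pi*(d/2)^2 = pi*(13/2000)^2 = 1.32732e-04 m^2
Fd = 0.5*Cd*rho*A*v^2 = 0.5*0.2*1.225*1.32732e-04*600^2 = 5.853 N

5.853 N


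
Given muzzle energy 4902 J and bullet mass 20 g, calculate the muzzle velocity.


v = sqrt(2*E/m) = sqrt(2*4902/0.02) = 700.1 m/s

700.1 m/s


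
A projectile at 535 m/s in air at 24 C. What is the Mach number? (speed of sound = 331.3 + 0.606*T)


a = 331.3 + 0.606*(24) = 345.844 m/s
M = v/a = 535/345.844 = 1.547

1.547


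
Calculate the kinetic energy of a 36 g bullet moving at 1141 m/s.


E = 0.5*m*v^2 = 0.5*0.036*1141^2 = 23434 J

23434 J


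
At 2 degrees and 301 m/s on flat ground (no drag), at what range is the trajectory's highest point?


R = v0^2*sin(2*theta)/g = 301^2*sin(2*2°)/9.81 = 644.241 m
apex_dist = R/2 = 644.241/2 = 322.1 m

322.1 m


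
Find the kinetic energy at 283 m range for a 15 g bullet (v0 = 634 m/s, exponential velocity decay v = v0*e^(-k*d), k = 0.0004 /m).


v = v0*exp(-k*d) = 634*exp(-0.0004*283) = 566.144 m/s
E = 0.5*m*v^2 = 0.5*0.015*566.144^2 = 2404 J

2404 J


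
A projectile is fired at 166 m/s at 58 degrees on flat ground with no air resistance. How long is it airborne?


T = 2*v0*sin(theta)/g = 2*166*sin(58°)/9.81 = 28.7 s

28.7 s


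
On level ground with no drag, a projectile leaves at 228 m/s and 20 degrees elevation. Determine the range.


R = v0^2 * sin(2*theta) / g = 228^2 * sin(2*20°) / 9.81 = 3406 m

3406 m


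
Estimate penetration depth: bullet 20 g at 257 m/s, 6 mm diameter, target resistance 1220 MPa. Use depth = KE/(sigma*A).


A = pi*(d/2)^2 = pi*(6/2)^2 = 28.2743 mm^2
E = 0.5*m*v^2 = 0.5*0.02*257^2 = 660.49 J
depth = E/(sigma*A) = 660.49 J / (1220 MPa * 28.2743 mm^2) = 660.49/(1220 * 28.2743) m = 0.0191476 m ≈ 19.15 mm

19.15 mm


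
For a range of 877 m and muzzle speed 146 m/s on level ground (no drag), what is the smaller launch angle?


sin(2*theta) = R*g/v0^2 = 877*9.81/146^2 = 0.403611, theta = arcsin(0.403611)/2 = 11.9°

11.9 degrees


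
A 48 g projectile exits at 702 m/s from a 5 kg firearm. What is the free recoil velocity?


v_recoil = m_p * v_p / m_gun = 0.048 * 702 / 5 = 6.739 m/s

6.739 m/s


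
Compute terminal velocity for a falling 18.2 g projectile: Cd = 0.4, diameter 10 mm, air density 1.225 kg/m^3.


A = pi*(d/2)^2 = pi*(10/2000)^2 = 7.85398e-05 m^2
vt = sqrt(2mg/(Cd*rho*A)) = sqrt(2*0.0182*9.81/(0.4 * 1.225 * 7.85398e-05)) = 96.33 m/s

96.33 m/s


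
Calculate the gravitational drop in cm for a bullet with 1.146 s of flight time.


drop = 0.5*g*t^2 = 0.5*9.81*1.146^2 = 6.44181 m ≈ 644.2 cm

644.2 cm


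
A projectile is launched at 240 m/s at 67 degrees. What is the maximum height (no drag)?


H = (v0*sin(theta))^2 / (2g) = (240*sin(67°))^2 / (2*9.81) = 2488 m

2488 m


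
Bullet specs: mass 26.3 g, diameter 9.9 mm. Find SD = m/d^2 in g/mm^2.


SD = m/d^2 = 26.3/9.9^2 = 0.2683 g/mm^2

0.2683 g/mm^2


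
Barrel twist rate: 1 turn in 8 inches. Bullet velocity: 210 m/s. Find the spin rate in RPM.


twist_m = 8*0.0254 = 0.2032 m
spin = v/twist = 210/0.2032 = 1033.465 rev/s
RPM = spin*60 = 1033.465*60 ≈ 62008 RPM

62008 RPM


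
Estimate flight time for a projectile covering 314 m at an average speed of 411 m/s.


t = d/v = 314/411 = 0.764 s

0.764 s


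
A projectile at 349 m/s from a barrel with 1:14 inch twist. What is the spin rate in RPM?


twist_m = 14*0.0254 = 0.3556 m
spin = v/twist = 349/0.3556 = 981.4398 rev/s
RPM = spin*60 = 981.4398*60 ≈ 58886 RPM

58886 RPM


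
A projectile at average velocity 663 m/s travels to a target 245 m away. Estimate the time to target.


t = d/v = 245/663 = 0.3695 s

0.3695 s


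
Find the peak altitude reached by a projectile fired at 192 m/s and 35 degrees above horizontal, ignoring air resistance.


H = (v0*sin(theta))^2 / (2g) = (192*sin(35°))^2 / (2*9.81) = 618.1 m

618.1 m


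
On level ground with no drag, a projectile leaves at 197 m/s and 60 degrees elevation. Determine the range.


R = v0^2 * sin(2*theta) / g = 197^2 * sin(2*60°) / 9.81 = 3426 m

3426 m


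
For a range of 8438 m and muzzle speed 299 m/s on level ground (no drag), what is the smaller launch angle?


sin(2*theta) = R*g/v0^2 = 8438*9.81/299^2 = 0.925904, theta = arcsin(0.925904)/2 = 33.9°

33.9 degrees


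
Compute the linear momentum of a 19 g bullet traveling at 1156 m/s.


p = m*v = 0.019*1156 = 21.96 kg·m/s

21.96 kg·m/s


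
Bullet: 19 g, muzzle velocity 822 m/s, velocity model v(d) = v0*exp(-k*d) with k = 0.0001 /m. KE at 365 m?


v = v0*exp(-k*d) = 822*exp(-0.0001*365) = 792.538 m/s
E = 0.5*m*v^2 = 0.5*0.019*792.538^2 = 5967 J

5967 J


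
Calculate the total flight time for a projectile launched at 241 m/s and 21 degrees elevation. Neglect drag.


T = 2*v0*sin(theta)/g = 2*241*sin(21°)/9.81 = 17.61 s

17.61 s


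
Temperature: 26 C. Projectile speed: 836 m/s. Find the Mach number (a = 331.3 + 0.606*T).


a = 331.3 + 0.606*(26) = 347.056 m/s
M = v/a = 836/347.056 = 2.409

2.409


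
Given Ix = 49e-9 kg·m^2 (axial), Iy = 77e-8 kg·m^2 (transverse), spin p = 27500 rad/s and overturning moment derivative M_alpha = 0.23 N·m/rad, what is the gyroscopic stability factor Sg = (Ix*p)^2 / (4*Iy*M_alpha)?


Sg = Ix^2 * p^2 / (4 * Iy * M_alpha) = (49e-9)^2 * 27500^2 / (4 * 77e-8 * 0.23) = 2.563

2.563


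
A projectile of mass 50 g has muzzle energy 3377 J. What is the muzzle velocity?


v = sqrt(2*E/m) = sqrt(2*3377/0.05) = 367.5 m/s

367.5 m/s


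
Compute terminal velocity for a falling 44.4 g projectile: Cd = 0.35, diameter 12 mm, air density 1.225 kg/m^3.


A = pi*(d/2)^2 = pi*(12/2000)^2 = 1.13097e-04 m^2
vt = sqrt(2mg/(Cd*rho*A)) = sqrt(2*0.0444*9.81/(0.35 * 1.225 * 1.13097e-04)) = 134 m/s

134 m/s


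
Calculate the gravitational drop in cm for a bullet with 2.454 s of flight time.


drop = 0.5*g*t^2 = 0.5*9.81*2.454^2 = 29.5385 m ≈ 2954 cm

2954 cm


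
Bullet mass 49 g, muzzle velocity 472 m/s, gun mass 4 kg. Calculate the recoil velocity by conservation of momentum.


v_recoil = m_p * v_p / m_gun = 0.049 * 472 / 4 = 5.782 m/s

5.782 m/s


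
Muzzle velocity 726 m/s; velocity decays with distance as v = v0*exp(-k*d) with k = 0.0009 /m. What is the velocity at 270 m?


v = v0*exp(-k*d) = 726*exp(-0.0009*270) = 569.4 m/s

569.4 m/s


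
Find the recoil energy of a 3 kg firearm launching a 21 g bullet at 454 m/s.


v_r = m_p*v_p/m_gun = 0.021*454/3 = 3.178 m/s, E_r = 0.5*m_gun*v_r^2 = 0.5*3*3.178^2 = 15.15 J

15.15 J


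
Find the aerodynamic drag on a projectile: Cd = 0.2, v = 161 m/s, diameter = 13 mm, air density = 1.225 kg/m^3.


A = pi*(d/2)^2 = pi*(13/2000)^2 = 1.32732e-04 m^2
Fd = 0.5*Cd*rho*A*v^2 = 0.5*0.2*1.225*1.32732e-04*161^2 = 0.4215 N

0.4215 N


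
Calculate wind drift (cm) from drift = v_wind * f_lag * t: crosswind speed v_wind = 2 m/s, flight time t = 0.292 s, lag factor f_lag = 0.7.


drift = v_wind * lag * t = 2 * 0.7 * 0.292 = 0.4088 m ≈ 40.88 cm

40.88 cm


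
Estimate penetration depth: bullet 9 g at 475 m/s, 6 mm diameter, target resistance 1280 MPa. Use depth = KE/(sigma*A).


A = pi*(d/2)^2 = pi*(6/2)^2 = 28.2743 mm^2
E = 0.5*m*v^2 = 0.5*0.009*475^2 = 1015.31 J
depth = E/(sigma*A) = 1015.31 J / (1280 MPa * 28.2743 mm^2) = 1015.31/(1280 * 28.2743) m = 0.0280542 m ≈ 28.05 mm

28.05 mm


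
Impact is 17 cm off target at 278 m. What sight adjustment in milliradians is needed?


1 mrad subtends 1 cm per 10 m of range, so adj = error_cm / (dist_m / 10) = 17 / (278/10) = 0.6115 mrad

0.6115 mrad


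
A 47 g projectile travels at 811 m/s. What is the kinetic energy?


E = 0.5*m*v^2 = 0.5*0.047*811^2 = 15456 J

15456 J


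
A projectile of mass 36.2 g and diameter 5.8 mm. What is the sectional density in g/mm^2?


SD = m/d^2 = 36.2/5.8^2 = 1.076 g/mm^2

1.076 g/mm^2


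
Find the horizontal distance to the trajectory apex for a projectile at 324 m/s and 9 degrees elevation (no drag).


R = v0^2*sin(2*theta)/g = 324^2*sin(2*9°)/9.81 = 3306.77 m
apex_dist = R/2 = 3306.77/2 = 1653 m

1653 m


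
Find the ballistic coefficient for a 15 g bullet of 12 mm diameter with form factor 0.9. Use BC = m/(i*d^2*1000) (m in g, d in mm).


BC = m/(i*d^2*1000) = 15/(0.9 * 12^2 * 1000) = 0.0001157

0.0001157


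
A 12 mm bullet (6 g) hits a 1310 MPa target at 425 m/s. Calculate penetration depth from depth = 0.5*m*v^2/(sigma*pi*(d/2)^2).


A = pi*(d/2)^2 = pi*(12/2)^2 = 113.097 mm^2
E = 0.5*m*v^2 = 0.5*0.006*425^2 = 541.875 J
depth = E/(sigma*A) = 541.875 J / (1310 MPa * 113.097 mm^2) = 541.875/(1310 * 113.097) m = 0.00365743 m ≈ 3.657 mm

3.657 mm


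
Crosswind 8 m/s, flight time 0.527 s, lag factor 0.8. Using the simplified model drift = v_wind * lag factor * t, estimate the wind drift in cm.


drift = v_wind * lag * t = 8 * 0.8 * 0.527 = 3.3728 m ≈ 337.3 cm

337.3 cm


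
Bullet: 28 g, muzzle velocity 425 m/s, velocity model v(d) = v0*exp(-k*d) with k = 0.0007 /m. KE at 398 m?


v = v0*exp(-k*d) = 425*exp(-0.0007*398) = 321.658 m/s
E = 0.5*m*v^2 = 0.5*0.028*321.658^2 = 1448 J

1448 J


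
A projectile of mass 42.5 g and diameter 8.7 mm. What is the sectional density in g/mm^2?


SD = m/d^2 = 42.5/8.7^2 = 0.5615 g/mm^2

0.5615 g/mm^2


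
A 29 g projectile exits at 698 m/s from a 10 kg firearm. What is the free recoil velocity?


v_recoil = m_p * v_p / m_gun = 0.029 * 698 / 10 = 2.024 m/s

2.024 m/s


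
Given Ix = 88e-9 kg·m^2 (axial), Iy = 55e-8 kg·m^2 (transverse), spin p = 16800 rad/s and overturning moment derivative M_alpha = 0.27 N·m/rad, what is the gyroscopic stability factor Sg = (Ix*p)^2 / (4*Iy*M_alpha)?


Sg = Ix^2 * p^2 / (4 * Iy * M_alpha) = (88e-9)^2 * 16800^2 / (4 * 55e-8 * 0.27) = 3.68

3.68


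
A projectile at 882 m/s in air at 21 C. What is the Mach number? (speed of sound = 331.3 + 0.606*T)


a = 331.3 + 0.606*(21) = 344.026 m/s
M = v/a = 882/344.026 = 2.564

2.564


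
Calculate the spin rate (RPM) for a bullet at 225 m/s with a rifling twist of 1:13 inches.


twist_m = 13*0.0254 = 0.3302 m
spin = v/twist = 225/0.3302 = 681.4052 rev/s
RPM = spin*60 = 681.4052*60 ≈ 40884 RPM

40884 RPM


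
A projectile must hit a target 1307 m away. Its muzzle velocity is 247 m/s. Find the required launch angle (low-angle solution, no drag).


sin(2*theta) = R*g/v0^2 = 1307*9.81/247^2 = 0.21016, theta = arcsin(0.21016)/2 = 6.066°

6.066 degrees


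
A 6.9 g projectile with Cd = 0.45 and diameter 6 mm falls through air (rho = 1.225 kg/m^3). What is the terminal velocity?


A = pi*(d/2)^2 = pi*(6/2000)^2 = 2.82743e-05 m^2
vt = sqrt(2mg/(Cd*rho*A)) = sqrt(2*0.0069*9.81/(0.45 * 1.225 * 2.82743e-05)) = 93.2 m/s

93.2 m/s


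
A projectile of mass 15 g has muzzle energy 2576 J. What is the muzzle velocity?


v = sqrt(2*E/m) = sqrt(2*2576/0.015) = 586.1 m/s

586.1 m/s


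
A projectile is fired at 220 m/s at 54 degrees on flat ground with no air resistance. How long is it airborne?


T = 2*v0*sin(theta)/g = 2*220*sin(54°)/9.81 = 36.29 s

36.29 s


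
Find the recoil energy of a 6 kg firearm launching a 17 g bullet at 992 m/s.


v_r = m_p*v_p/m_gun = 0.017*992/6 = 2.81067 m/s, E_r = 0.5*m_gun*v_r^2 = 0.5*6*2.81067^2 = 23.7 J

23.7 J


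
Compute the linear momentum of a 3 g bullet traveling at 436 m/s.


p = m*v = 0.003*436 = 1.308 kg·m/s

1.308 kg·m/s


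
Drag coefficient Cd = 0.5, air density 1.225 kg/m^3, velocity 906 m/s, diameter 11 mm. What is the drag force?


A = pi*(d/2)^2 = pi*(11/2000)^2 = 9.50332e-05 m^2
Fd = 0.5*Cd*rho*A*v^2 = 0.5*0.5*1.225*9.50332e-05*906^2 = 23.89 N

23.89 N


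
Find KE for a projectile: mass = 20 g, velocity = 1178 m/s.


E = 0.5*m*v^2 = 0.5*0.02*1178^2 = 13877 J

13877 J


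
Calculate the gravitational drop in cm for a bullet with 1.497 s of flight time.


drop = 0.5*g*t^2 = 0.5*9.81*1.497^2 = 10.9921 m ≈ 1099 cm

1099 cm


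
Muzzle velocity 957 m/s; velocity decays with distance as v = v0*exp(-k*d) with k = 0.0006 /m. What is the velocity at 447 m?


v = v0*exp(-k*d) = 957*exp(-0.0006*447) = 731.9 m/s

731.9 m/s


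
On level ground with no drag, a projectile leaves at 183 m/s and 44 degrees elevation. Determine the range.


R = v0^2 * sin(2*theta) / g = 183^2 * sin(2*44°) / 9.81 = 3412 m

3412 m


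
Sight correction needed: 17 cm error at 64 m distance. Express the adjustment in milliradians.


1 mrad subtends 1 cm per 10 m of range, so adj = error_cm / (dist_m / 10) = 17 / (64/10) = 2.656 mrad

2.656 mrad


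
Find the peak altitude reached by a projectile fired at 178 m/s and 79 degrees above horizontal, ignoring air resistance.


H = (v0*sin(theta))^2 / (2g) = (178*sin(79°))^2 / (2*9.81) = 1556 m

1556 m


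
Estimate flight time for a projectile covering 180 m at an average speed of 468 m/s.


t = d/v = 180/468 = 0.3846 s

0.3846 s


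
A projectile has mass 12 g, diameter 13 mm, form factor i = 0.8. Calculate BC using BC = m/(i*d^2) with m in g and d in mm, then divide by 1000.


BC = m/(i*d^2*1000) = 12/(0.8 * 13^2 * 1000) = 8.876e-05

8.876e-05


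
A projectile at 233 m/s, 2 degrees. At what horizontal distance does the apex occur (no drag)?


R = v0^2*sin(2*theta)/g = 233^2*sin(2*2°)/9.81 = 386.036 m
apex_dist = R/2 = 386.036/2 = 193 m

193 m


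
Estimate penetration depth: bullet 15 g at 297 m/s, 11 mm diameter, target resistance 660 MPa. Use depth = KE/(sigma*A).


A = pi*(d/2)^2 = pi*(11/2)^2 = 95.0332 mm^2
E = 0.5*m*v^2 = 0.5*0.015*297^2 = 661.567 J
depth = E/(sigma*A) = 661.567 J / (660 MPa * 95.0332 mm^2) = 661.567/(660 * 95.0332) m = 0.0105476 m ≈ 10.55 mm

10.55 mm


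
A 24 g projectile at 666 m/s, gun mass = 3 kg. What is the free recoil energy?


v_r = m_p*v_p/m_gun = 0.024*666/3 = 5.328 m/s, E_r = 0.5*m_gun*v_r^2 = 0.5*3*5.328^2 = 42.58 J

42.58 J


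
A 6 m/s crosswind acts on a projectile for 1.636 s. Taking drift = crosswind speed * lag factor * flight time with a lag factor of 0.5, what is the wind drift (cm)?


drift = v_wind * lag * t = 6 * 0.5 * 1.636 = 4.908 m ≈ 490.8 cm

490.8 cm


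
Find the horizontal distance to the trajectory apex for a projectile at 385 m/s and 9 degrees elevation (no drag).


R = v0^2*sin(2*theta)/g = 385^2*sin(2*9°)/9.81 = 4669.12 m
apex_dist = R/2 = 4669.12/2 = 2335 m

2335 m


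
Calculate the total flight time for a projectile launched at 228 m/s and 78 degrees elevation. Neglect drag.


T = 2*v0*sin(theta)/g = 2*228*sin(78°)/9.81 = 45.47 s

45.47 s


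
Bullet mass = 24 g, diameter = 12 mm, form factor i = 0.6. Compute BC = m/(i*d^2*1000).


BC = m/(i*d^2*1000) = 24/(0.6 * 12^2 * 1000) = 0.0002778

0.0002778


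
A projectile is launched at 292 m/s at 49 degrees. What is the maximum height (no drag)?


H = (v0*sin(theta))^2 / (2g) = (292*sin(49°))^2 / (2*9.81) = 2475 m

2475 m


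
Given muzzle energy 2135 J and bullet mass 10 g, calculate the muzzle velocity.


v = sqrt(2*E/m) = sqrt(2*2135/0.01) = 653.5 m/s

653.5 m/s


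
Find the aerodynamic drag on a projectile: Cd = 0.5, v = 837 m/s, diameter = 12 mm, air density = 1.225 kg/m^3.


A = pi*(d/2)^2 = pi*(12/2000)^2 = 1.13097e-04 m^2
Fd = 0.5*Cd*rho*A*v^2 = 0.5*0.5*1.225*1.13097e-04*837^2 = 24.26 N

24.26 N


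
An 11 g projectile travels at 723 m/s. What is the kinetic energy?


E = 0.5*m*v^2 = 0.5*0.011*723^2 = 2875 J

2875 J


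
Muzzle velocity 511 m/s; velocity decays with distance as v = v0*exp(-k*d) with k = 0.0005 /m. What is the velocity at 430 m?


v = v0*exp(-k*d) = 511*exp(-0.0005*430) = 412.1 m/s

412.1 m/s


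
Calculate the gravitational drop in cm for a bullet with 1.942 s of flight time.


drop = 0.5*g*t^2 = 0.5*9.81*1.942^2 = 18.4985 m ≈ 1850 cm

1850 cm


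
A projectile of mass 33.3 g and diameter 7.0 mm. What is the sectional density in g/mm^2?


SD = m/d^2 = 33.3/7.0^2 = 0.6796 g/mm^2

0.6796 g/mm^2


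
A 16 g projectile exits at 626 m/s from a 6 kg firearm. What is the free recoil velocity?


v_recoil = m_p * v_p / m_gun = 0.016 * 626 / 6 = 1.669 m/s

1.669 m/s


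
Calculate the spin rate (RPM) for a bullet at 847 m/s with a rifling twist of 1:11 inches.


twist_m = 11*0.0254 = 0.2794 m
spin = v/twist = 847/0.2794 = 3031.496 rev/s
RPM = spin*60 = 3031.496*60 ≈ 181890 RPM

181890 RPM


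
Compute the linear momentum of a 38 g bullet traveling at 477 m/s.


p = m*v = 0.038*477 = 18.13 kg·m/s

18.13 kg·m/s


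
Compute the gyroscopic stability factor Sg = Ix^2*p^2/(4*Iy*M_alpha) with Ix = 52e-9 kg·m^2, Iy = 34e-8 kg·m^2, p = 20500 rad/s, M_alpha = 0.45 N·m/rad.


Sg = Ix^2 * p^2 / (4 * Iy * M_alpha) = (52e-9)^2 * 20500^2 / (4 * 34e-8 * 0.45) = 1.857

1.857


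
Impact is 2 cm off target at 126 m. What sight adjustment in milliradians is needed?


1 mrad subtends 1 cm per 10 m of range, so adj = error_cm / (dist_m / 10) = 2 / (126/10) = 0.1587 mrad

0.1587 mrad


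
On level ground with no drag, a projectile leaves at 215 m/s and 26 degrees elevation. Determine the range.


R = v0^2 * sin(2*theta) / g = 215^2 * sin(2*26°) / 9.81 = 3713 m

3713 m


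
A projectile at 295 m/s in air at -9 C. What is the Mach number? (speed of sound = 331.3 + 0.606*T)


a = 331.3 + 0.606*(-9) = 325.846 m/s
M = v/a = 295/325.846 = 0.9053

0.9053


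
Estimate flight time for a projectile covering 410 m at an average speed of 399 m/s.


t = d/v = 410/399 = 1.028 s

1.028 s


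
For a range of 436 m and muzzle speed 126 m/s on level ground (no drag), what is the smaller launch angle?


sin(2*theta) = R*g/v0^2 = 436*9.81/126^2 = 0.26941, theta = arcsin(0.26941)/2 = 7.815°

7.815 degrees


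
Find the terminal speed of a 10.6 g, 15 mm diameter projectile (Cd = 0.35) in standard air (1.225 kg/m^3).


A = pi*(d/2)^2 = pi*(15/2000)^2 = 1.76715e-04 m^2
vt = sqrt(2mg/(Cd*rho*A)) = sqrt(2*0.0106*9.81/(0.35 * 1.225 * 1.76715e-04)) = 52.39 m/s

52.39 m/s


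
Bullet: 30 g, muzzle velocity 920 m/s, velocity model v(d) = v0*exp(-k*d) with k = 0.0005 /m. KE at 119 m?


v = v0*exp(-k*d) = 920*exp(-0.0005*119) = 866.857 m/s
E = 0.5*m*v^2 = 0.5*0.03*866.857^2 = 11272 J

11272 J


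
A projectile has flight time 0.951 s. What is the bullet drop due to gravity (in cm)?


drop = 0.5*g*t^2 = 0.5*9.81*0.951^2 = 4.43609 m ≈ 443.6 cm

443.6 cm


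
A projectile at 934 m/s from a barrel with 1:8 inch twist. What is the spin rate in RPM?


twist_m = 8*0.0254 = 0.2032 m
spin = v/twist = 934/0.2032 = 4596.457 rev/s
RPM = spin*60 = 4596.457*60 ≈ 275787 RPM

275787 RPM


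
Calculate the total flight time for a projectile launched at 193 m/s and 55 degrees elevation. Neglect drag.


T = 2*v0*sin(theta)/g = 2*193*sin(55°)/9.81 = 32.23 s

32.23 s


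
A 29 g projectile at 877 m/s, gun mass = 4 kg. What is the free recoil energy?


v_r = m_p*v_p/m_gun = 0.029*877/4 = 6.35825 m/s, E_r = 0.5*m_gun*v_r^2 = 0.5*4*6.35825^2 = 80.85 J

80.85 J


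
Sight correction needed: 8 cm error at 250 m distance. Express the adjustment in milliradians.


1 mrad subtends 1 cm per 10 m of range, so adj = error_cm / (dist_m / 10) = 8 / (250/10) = 0.32 mrad

0.32 mrad


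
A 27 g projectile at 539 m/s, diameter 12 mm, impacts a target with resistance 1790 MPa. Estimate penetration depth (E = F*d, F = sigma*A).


A = pi*(d/2)^2 = pi*(12/2)^2 = 113.097 mm^2
E = 0.5*m*v^2 = 0.5*0.027*539^2 = 3922.03 J
depth = E/(sigma*A) = 3922.03 J / (1790 MPa * 113.097 mm^2) = 3922.03/(1790 * 113.097) m = 0.0193734 m ≈ 19.37 mm

19.37 mm


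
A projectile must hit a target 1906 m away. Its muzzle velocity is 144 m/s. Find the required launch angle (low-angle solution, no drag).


sin(2*theta) = R*g/v0^2 = 1906*9.81/144^2 = 0.90171, theta = arcsin(0.90171)/2 = 32.19°

32.19 degrees


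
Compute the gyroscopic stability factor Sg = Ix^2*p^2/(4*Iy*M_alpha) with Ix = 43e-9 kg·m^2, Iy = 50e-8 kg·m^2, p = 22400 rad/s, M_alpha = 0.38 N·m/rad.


Sg = Ix^2 * p^2 / (4 * Iy * M_alpha) = (43e-9)^2 * 22400^2 / (4 * 50e-8 * 0.38) = 1.221

1.221


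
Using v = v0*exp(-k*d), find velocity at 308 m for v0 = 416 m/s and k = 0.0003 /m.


v = v0*exp(-k*d) = 416*exp(-0.0003*308) = 379.3 m/s

379.3 m/s


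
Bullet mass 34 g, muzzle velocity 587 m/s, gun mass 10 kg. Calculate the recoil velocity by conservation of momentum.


v_recoil = m_p * v_p / m_gun = 0.034 * 587 / 10 = 1.996 m/s

1.996 m/s


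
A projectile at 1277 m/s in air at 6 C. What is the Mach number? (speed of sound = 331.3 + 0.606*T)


a = 331.3 + 0.606*(6) = 334.936 m/s
M = v/a = 1277/334.936 = 3.813

3.813


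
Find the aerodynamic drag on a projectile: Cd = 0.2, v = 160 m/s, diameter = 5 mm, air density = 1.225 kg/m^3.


A = pi*(d/2)^2 = pi*(5/2000)^2 = 1.96350e-05 m^2
Fd = 0.5*Cd*rho*A*v^2 = 0.5*0.2*1.225*1.96350e-05*160^2 = 0.06158 N

0.06158 N


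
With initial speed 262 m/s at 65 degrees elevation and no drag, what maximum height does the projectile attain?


H = (v0*sin(theta))^2 / (2g) = (262*sin(65°))^2 / (2*9.81) = 2874 m

2874 m


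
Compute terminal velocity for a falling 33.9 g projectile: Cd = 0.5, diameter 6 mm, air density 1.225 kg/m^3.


A = pi*(d/2)^2 = pi*(6/2000)^2 = 2.82743e-05 m^2
vt = sqrt(2mg/(Cd*rho*A)) = sqrt(2*0.0339*9.81/(0.5 * 1.225 * 2.82743e-05)) = 196 m/s

196 m/s


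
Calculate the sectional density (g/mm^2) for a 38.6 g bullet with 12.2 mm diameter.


SD = m/d^2 = 38.6/12.2^2 = 0.2593 g/mm^2

0.2593 g/mm^2


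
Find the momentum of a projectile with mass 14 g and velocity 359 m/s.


p = m*v = 0.014*359 = 5.026 kg·m/s

5.026 kg·m/s


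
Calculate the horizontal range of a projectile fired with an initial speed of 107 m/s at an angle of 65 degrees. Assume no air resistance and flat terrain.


R = v0^2 * sin(2*theta) / g = 107^2 * sin(2*65°) / 9.81 = 894 m

894 m


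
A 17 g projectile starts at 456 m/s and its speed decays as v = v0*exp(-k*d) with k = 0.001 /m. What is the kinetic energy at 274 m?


v = v0*exp(-k*d) = 456*exp(-0.001*274) = 346.711 m/s
E = 0.5*m*v^2 = 0.5*0.017*346.711^2 = 1022 J

1022 J


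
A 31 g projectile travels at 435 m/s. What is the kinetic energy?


E = 0.5*m*v^2 = 0.5*0.031*435^2 = 2933 J

2933 J


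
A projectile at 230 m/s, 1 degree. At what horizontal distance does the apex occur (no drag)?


R = v0^2*sin(2*theta)/g = 230^2*sin(2*1°)/9.81 = 188.194 m
apex_dist = R/2 = 188.194/2 = 94.1 m

94.1 m


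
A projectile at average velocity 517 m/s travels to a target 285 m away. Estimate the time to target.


t = d/v = 285/517 = 0.5513 s

0.5513 s


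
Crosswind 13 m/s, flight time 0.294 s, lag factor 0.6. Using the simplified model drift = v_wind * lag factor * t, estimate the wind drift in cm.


drift = v_wind * lag * t = 13 * 0.6 * 0.294 = 2.2932 m ≈ 229.3 cm

229.3 cm


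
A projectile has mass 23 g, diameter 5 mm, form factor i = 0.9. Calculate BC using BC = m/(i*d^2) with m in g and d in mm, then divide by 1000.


BC = m/(i*d^2*1000) = 23/(0.9 * 5^2 * 1000) = 0.001022

0.001022


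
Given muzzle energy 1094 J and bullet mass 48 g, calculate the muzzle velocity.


v = sqrt(2*E/m) = sqrt(2*1094/0.048) = 213.5 m/s

213.5 m/s


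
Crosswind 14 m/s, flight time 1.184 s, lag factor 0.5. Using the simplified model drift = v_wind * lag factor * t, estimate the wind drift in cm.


drift = v_wind * lag * t = 14 * 0.5 * 1.184 = 8.288 m ≈ 828.8 cm

828.8 cm


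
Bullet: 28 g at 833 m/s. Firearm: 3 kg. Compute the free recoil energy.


v_r = m_p*v_p/m_gun = 0.028*833/3 = 7.77467 m/s, E_r = 0.5*m_gun*v_r^2 = 0.5*3*7.77467^2 = 90.67 J

90.67 J


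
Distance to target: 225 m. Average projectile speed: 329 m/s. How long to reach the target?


t = d/v = 225/329 = 0.6839 s

0.6839 s


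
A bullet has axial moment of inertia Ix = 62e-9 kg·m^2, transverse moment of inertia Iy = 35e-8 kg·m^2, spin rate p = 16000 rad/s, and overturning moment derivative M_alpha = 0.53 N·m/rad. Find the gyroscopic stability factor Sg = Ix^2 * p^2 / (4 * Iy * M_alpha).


Sg = Ix^2 * p^2 / (4 * Iy * M_alpha) = (62e-9)^2 * 16000^2 / (4 * 35e-8 * 0.53) = 1.326

1.326


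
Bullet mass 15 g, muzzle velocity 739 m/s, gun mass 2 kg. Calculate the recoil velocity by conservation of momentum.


v_recoil = m_p * v_p / m_gun = 0.015 * 739 / 2 = 5.542 m/s

5.542 m/s


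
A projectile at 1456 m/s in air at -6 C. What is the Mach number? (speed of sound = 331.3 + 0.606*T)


a = 331.3 + 0.606*(-6) = 327.664 m/s
M = v/a = 1456/327.664 = 4.444

4.444


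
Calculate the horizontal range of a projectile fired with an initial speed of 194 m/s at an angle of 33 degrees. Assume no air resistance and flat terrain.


R = v0^2 * sin(2*theta) / g = 194^2 * sin(2*33°) / 9.81 = 3505 m

3505 m


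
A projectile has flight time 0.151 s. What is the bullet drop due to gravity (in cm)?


drop = 0.5*g*t^2 = 0.5*9.81*0.151^2 = 0.111839 m ≈ 11.18 cm

11.18 cm


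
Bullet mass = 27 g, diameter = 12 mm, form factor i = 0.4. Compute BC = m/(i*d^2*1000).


BC = m/(i*d^2*1000) = 27/(0.4 * 12^2 * 1000) = 0.0004687

0.0004687


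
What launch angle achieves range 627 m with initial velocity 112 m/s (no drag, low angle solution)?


sin(2*theta) = R*g/v0^2 = 627*9.81/112^2 = 0.490344, theta = arcsin(0.490344)/2 = 14.68°

14.68 degrees


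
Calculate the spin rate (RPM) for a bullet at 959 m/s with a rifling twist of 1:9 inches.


twist_m = 9*0.0254 = 0.2286 m
spin = v/twist = 959/0.2286 = 4195.101 rev/s
RPM = spin*60 = 4195.101*60 ≈ 251706 RPM

251706 RPM


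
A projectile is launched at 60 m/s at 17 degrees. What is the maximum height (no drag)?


H = (v0*sin(theta))^2 / (2g) = (60*sin(17°))^2 / (2*9.81) = 15.68 m

15.68 m


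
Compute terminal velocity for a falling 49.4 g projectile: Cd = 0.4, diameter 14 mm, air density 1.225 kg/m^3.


A = pi*(d/2)^2 = pi*(14/2000)^2 = 1.53938e-04 m^2
vt = sqrt(2mg/(Cd*rho*A)) = sqrt(2*0.0494*9.81/(0.4 * 1.225 * 1.53938e-04)) = 113.4 m/s

113.4 m/s


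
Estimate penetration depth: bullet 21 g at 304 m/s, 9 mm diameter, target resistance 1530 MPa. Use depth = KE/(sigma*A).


A = pi*(d/2)^2 = pi*(9/2)^2 = 63.6173 mm^2
E = 0.5*m*v^2 = 0.5*0.021*304^2 = 970.368 J
depth = E/(sigma*A) = 970.368 J / (1530 MPa * 63.6173 mm^2) = 970.368/(1530 * 63.6173) m = 0.00996943 m ≈ 9.969 mm

9.969 mm


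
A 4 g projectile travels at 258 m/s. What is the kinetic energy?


E = 0.5*m*v^2 = 0.5*0.004*258^2 = 133.1 J

133.1 J


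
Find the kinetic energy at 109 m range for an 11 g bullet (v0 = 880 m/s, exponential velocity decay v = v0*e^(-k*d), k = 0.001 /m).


v = v0*exp(-k*d) = 880*exp(-0.001*109) = 789.123 m/s
E = 0.5*m*v^2 = 0.5*0.011*789.123^2 = 3425 J

3425 J


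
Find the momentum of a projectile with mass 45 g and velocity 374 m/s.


p = m*v = 0.045*374 = 16.83 kg·m/s

16.83 kg·m/s


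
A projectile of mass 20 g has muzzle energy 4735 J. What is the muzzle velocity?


v = sqrt(2*E/m) = sqrt(2*4735/0.02) = 688.1 m/s

688.1 m/s


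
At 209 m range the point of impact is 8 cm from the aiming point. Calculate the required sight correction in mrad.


1 mrad subtends 1 cm per 10 m of range, so adj = error_cm / (dist_m / 10) = 8 / (209/10) = 0.3828 mrad

0.3828 mrad


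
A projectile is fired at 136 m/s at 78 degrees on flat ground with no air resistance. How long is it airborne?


T = 2*v0*sin(theta)/g = 2*136*sin(78°)/9.81 = 27.12 s

27.12 s


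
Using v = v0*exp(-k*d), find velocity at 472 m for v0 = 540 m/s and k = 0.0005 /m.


v = v0*exp(-k*d) = 540*exp(-0.0005*472) = 426.5 m/s

426.5 m/s
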